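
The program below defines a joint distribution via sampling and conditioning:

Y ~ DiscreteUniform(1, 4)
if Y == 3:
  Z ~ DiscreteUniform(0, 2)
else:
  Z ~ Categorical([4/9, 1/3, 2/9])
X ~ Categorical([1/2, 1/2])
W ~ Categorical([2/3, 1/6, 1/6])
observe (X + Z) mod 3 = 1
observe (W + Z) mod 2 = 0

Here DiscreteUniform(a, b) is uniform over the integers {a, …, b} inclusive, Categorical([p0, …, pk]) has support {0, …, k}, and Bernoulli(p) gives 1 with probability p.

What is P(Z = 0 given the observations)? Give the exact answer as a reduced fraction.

Enumerate traces; 12 have nonzero weight after conditioning:
  (Y=1, Z=0, X=1, W=0) weight 1/27
  (Y=1, Z=0, X=1, W=2) weight 1/108
  (Y=1, Z=1, X=0, W=1) weight 1/144
  (Y=2, Z=0, X=1, W=0) weight 1/27
  (Y=2, Z=0, X=1, W=2) weight 1/108
  (Y=2, Z=1, X=0, W=1) weight 1/144
  (Y=3, Z=0, X=1, W=0) weight 1/36
  (Y=3, Z=0, X=1, W=2) weight 1/144
  … 4 more
Group by Z:
  weight(Z=0) = 25/144
  weight(Z=1) = 1/36
Total weight = 25/144 + 1/36 = 29/144
P(Z=0 | obs) = 25/144 / 29/144 = 25/29
P(Z=1 | obs) = 1/36 / 29/144 = 4/29

P(Z = 0 | obs) = 25/29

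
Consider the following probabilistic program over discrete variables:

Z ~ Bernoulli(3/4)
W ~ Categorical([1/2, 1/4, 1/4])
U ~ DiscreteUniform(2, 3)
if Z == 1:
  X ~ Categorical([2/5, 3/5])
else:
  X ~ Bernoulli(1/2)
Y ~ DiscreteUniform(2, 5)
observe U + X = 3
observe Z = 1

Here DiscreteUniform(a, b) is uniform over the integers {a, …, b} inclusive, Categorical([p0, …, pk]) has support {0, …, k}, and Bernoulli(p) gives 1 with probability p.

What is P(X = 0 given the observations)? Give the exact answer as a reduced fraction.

P(X = 0 | obs) = 2/5

Enumerate traces; 24 have nonzero weight after conditioning:
  (Z=1, W=0, U=2, X=1, Y=2) weight 9/320
  (Z=1, W=0, U=2, X=1, Y=3) weight 9/320
  (Z=1, W=0, U=2, X=1, Y=4) weight 9/320
  (Z=1, W=0, U=2, X=1, Y=5) weight 9/320
  (Z=1, W=0, U=3, X=0, Y=2) weight 3/160
  (Z=1, W=0, U=3, X=0, Y=3) weight 3/160
  (Z=1, W=0, U=3, X=0, Y=4) weight 3/160
  (Z=1, W=0, U=3, X=0, Y=5) weight 3/160
  … 16 more
Group by X:
  weight(X=0) = 3/20
  weight(X=1) = 9/40
Total weight = 3/20 + 9/40 = 3/8
P(X=0 | obs) = 3/20 / 3/8 = 2/5
P(X=1 | obs) = 9/40 / 3/8 = 3/5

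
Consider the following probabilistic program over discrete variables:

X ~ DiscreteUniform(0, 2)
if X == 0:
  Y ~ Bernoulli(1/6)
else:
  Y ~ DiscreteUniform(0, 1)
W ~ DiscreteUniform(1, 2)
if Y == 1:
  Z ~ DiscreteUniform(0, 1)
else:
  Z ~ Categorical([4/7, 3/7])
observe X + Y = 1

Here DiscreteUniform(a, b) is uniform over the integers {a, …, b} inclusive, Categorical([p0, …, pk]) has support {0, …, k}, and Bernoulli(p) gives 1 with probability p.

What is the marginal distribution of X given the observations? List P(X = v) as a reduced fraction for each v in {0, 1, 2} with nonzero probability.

P(X=0) = 1/4, P(X=1) = 3/4

Enumerate traces; 8 have nonzero weight after conditioning:
  (X=0, Y=1, W=1, Z=0) weight 1/72
  (X=0, Y=1, W=1, Z=1) weight 1/72
  (X=0, Y=1, W=2, Z=0) weight 1/72
  (X=0, Y=1, W=2, Z=1) weight 1/72
  (X=1, Y=0, W=1, Z=0) weight 1/21
  (X=1, Y=0, W=1, Z=1) weight 1/28
  (X=1, Y=0, W=2, Z=0) weight 1/21
  (X=1, Y=0, W=2, Z=1) weight 1/28
Group by X:
  weight(X=0) = 1/18
  weight(X=1) = 1/6
Total weight = 1/18 + 1/6 = 2/9
P(X=0 | obs) = 1/18 / 2/9 = 1/4
P(X=1 | obs) = 1/6 / 2/9 = 3/4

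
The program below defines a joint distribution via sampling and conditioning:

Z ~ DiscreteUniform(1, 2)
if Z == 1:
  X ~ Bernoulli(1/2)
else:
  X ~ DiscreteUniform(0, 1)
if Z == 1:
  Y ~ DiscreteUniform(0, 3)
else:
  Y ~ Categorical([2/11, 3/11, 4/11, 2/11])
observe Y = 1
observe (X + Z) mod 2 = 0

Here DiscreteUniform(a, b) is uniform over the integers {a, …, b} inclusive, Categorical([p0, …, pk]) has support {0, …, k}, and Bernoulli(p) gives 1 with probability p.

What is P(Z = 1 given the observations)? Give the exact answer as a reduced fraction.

P(Z = 1 | obs) = 11/23

Enumerate traces; 2 have nonzero weight after conditioning:
  (Z=1, X=1, Y=1) weight 1/16
  (Z=2, X=0, Y=1) weight 3/44
Group by Z:
  weight(Z=1) = 1/16
  weight(Z=2) = 3/44
Total weight = 1/16 + 3/44 = 23/176
P(Z=1 | obs) = 1/16 / 23/176 = 11/23
P(Z=2 | obs) = 3/44 / 23/176 = 12/23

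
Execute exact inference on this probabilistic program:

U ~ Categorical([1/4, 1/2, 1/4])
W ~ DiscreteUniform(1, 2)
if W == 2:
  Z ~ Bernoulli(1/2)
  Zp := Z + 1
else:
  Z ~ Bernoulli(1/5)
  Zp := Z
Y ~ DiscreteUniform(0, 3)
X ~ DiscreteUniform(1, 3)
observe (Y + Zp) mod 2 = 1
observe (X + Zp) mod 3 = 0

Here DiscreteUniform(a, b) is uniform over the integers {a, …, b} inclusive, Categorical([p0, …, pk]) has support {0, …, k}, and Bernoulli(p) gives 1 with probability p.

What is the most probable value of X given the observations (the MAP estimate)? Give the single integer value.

Enumerate traces; 24 have nonzero weight after conditioning:
  (U=0, W=1, Z=0, Y=1, X=3) weight 1/120
  (U=0, W=1, Z=0, Y=3, X=3) weight 1/120
  (U=0, W=1, Z=1, Y=0, X=2) weight 1/480
  (U=0, W=1, Z=1, Y=2, X=2) weight 1/480
  (U=0, W=2, Z=0, Y=0, X=2) weight 1/192
  (U=0, W=2, Z=0, Y=2, X=2) weight 1/192
  (U=0, W=2, Z=1, Y=1, X=1) weight 1/192
  (U=0, W=2, Z=1, Y=3, X=1) weight 1/192
  … 16 more
Group by X:
  weight(X=1) = 1/24
  weight(X=2) = 7/120
  weight(X=3) = 1/15
Total weight = 1/24 + 7/120 + 1/15 = 1/6
P(X=1 | obs) = 1/24 / 1/6 = 1/4
P(X=2 | obs) = 7/120 / 1/6 = 7/20
P(X=3 | obs) = 1/15 / 1/6 = 2/5
argmax = 3

argmax_v P(X = v | obs) = 3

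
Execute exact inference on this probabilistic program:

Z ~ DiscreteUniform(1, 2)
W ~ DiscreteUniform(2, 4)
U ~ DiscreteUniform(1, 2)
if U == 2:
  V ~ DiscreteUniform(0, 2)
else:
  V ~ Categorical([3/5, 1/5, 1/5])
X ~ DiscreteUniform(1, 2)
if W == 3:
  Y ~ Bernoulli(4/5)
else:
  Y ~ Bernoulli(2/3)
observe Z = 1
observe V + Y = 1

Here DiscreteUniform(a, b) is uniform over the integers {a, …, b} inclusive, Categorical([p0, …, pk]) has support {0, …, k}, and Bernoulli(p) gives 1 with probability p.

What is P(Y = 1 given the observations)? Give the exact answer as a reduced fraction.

Enumerate traces; 24 have nonzero weight after conditioning:
  (Z=1, W=2, U=1, V=0, X=1, Y=1) weight 1/60
  (Z=1, W=2, U=1, V=0, X=2, Y=1) weight 1/60
  (Z=1, W=2, U=1, V=1, X=1, Y=0) weight 1/360
  (Z=1, W=2, U=1, V=1, X=2, Y=0) weight 1/360
  (Z=1, W=2, U=2, V=0, X=1, Y=1) weight 1/108
  (Z=1, W=2, U=2, V=0, X=2, Y=1) weight 1/108
  (Z=1, W=2, U=2, V=1, X=1, Y=0) weight 1/216
  (Z=1, W=2, U=2, V=1, X=2, Y=0) weight 1/216
  … 16 more
Group by Y:
  weight(Y=0) = 26/675
  weight(Y=1) = 112/675
Total weight = 26/675 + 112/675 = 46/225
P(Y=0 | obs) = 26/675 / 46/225 = 13/69
P(Y=1 | obs) = 112/675 / 46/225 = 56/69

P(Y = 1 | obs) = 56/69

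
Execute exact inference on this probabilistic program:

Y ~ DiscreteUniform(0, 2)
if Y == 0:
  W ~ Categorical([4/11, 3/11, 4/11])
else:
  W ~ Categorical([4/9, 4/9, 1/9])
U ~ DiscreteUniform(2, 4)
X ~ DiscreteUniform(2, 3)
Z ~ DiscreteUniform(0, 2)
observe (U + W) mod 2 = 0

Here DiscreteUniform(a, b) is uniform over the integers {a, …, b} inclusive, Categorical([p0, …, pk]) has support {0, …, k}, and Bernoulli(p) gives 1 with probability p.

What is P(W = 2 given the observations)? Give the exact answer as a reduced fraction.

Enumerate traces; 90 have nonzero weight after conditioning:
  (Y=0, W=0, U=2, X=2, Z=0) weight 2/297
  (Y=0, W=0, U=2, X=2, Z=1) weight 2/297
  (Y=0, W=0, U=2, X=2, Z=2) weight 2/297
  (Y=0, W=0, U=2, X=3, Z=0) weight 2/297
  (Y=0, W=0, U=2, X=3, Z=1) weight 2/297
  (Y=0, W=0, U=2, X=3, Z=2) weight 2/297
  (Y=0, W=0, U=4, X=2, Z=0) weight 2/297
  (Y=0, W=0, U=4, X=2, Z=1) weight 2/297
  (Y=0, W=1, U=3, X=2, Z=0) weight 1/198
  (Y=0, W=2, U=2, X=2, Z=0) weight 2/297
  … 80 more
Group by W:
  weight(W=0) = 248/891
  weight(W=1) = 115/891
  weight(W=2) = 116/891
Total weight = 248/891 + 115/891 + 116/891 = 479/891
P(W=0 | obs) = 248/891 / 479/891 = 248/479
P(W=1 | obs) = 115/891 / 479/891 = 115/479
P(W=2 | obs) = 116/891 / 479/891 = 116/479

P(W = 2 | obs) = 116/479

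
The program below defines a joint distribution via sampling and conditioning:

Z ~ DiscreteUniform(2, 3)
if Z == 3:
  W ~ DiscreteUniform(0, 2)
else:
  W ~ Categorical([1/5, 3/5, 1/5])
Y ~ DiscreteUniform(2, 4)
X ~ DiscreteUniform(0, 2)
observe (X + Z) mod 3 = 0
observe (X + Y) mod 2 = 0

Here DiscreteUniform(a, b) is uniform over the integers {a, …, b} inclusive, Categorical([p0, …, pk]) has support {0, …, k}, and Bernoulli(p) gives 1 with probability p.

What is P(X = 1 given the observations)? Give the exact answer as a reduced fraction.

Enumerate traces; 9 have nonzero weight after conditioning:
  (Z=2, W=0, Y=3, X=1) weight 1/90
  (Z=2, W=1, Y=3, X=1) weight 1/30
  (Z=2, W=2, Y=3, X=1) weight 1/90
  (Z=3, W=0, Y=2, X=0) weight 1/54
  (Z=3, W=0, Y=4, X=0) weight 1/54
  (Z=3, W=1, Y=2, X=0) weight 1/54
  (Z=3, W=1, Y=4, X=0) weight 1/54
  (Z=3, W=2, Y=2, X=0) weight 1/54
  … 1 more
Group by X:
  weight(X=0) = 1/9
  weight(X=1) = 1/18
Total weight = 1/9 + 1/18 = 1/6
P(X=0 | obs) = 1/9 / 1/6 = 2/3
P(X=1 | obs) = 1/18 / 1/6 = 1/3

P(X = 1 | obs) = 1/3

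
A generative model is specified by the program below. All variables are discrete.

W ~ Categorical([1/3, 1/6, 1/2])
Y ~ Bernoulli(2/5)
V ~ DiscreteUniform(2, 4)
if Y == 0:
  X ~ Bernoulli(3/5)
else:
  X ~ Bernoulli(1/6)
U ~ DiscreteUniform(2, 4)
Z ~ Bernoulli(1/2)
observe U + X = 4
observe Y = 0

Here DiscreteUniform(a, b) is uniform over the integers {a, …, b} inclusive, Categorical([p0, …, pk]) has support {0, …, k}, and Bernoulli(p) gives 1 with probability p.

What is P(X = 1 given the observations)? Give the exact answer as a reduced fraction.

Enumerate traces; 36 have nonzero weight after conditioning:
  (W=0, Y=0, V=2, X=0, U=4, Z=0) weight 1/225
  (W=0, Y=0, V=2, X=0, U=4, Z=1) weight 1/225
  (W=0, Y=0, V=2, X=1, U=3, Z=0) weight 1/150
  (W=0, Y=0, V=2, X=1, U=3, Z=1) weight 1/150
  (W=0, Y=0, V=3, X=0, U=4, Z=0) weight 1/225
  (W=0, Y=0, V=3, X=0, U=4, Z=1) weight 1/225
  (W=0, Y=0, V=3, X=1, U=3, Z=0) weight 1/150
  (W=0, Y=0, V=3, X=1, U=3, Z=1) weight 1/150
  … 28 more
Group by X:
  weight(X=0) = 2/25
  weight(X=1) = 3/25
Total weight = 2/25 + 3/25 = 1/5
P(X=0 | obs) = 2/25 / 1/5 = 2/5
P(X=1 | obs) = 3/25 / 1/5 = 3/5

P(X = 1 | obs) = 3/5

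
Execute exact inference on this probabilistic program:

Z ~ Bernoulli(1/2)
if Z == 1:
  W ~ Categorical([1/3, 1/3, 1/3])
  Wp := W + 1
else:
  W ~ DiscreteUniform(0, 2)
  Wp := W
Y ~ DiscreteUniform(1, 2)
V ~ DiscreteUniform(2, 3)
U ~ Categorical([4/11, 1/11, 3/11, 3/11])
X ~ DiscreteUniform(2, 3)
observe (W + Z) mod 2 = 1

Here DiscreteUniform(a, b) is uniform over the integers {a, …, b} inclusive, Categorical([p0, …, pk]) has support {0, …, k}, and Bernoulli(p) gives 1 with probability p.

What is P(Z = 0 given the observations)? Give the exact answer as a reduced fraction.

P(Z = 0 | obs) = 1/3

Enumerate traces; 96 have nonzero weight after conditioning:
  (Z=0, W=1, Y=1, V=2, U=0, X=2) weight 1/132
  (Z=0, W=1, Y=1, V=2, U=0, X=3) weight 1/132
  (Z=0, W=1, Y=1, V=2, U=1, X=2) weight 1/528
  (Z=0, W=1, Y=1, V=2, U=1, X=3) weight 1/528
  (Z=0, W=1, Y=1, V=2, U=2, X=2) weight 1/176
  (Z=0, W=1, Y=1, V=2, U=2, X=3) weight 1/176
  (Z=0, W=1, Y=1, V=2, U=3, X=2) weight 1/176
  (Z=0, W=1, Y=1, V=2, U=3, X=3) weight 1/176
  (Z=1, W=0, Y=1, V=2, U=0, X=2) weight 1/132
  … 87 more
Group by Z:
  weight(Z=0) = 1/6
  weight(Z=1) = 1/3
Total weight = 1/6 + 1/3 = 1/2
P(Z=0 | obs) = 1/6 / 1/2 = 1/3
P(Z=1 | obs) = 1/3 / 1/2 = 2/3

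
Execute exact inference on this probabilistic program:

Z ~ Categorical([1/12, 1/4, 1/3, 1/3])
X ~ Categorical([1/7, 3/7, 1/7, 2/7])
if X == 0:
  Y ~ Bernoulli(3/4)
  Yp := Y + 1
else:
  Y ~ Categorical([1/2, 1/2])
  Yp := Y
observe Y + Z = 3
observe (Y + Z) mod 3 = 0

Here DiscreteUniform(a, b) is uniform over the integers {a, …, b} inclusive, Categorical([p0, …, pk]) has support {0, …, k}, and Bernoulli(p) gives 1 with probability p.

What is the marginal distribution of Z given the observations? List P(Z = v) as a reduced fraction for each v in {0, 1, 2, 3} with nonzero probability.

P(Z=2) = 15/28, P(Z=3) = 13/28

Enumerate traces; 8 have nonzero weight after conditioning:
  (Z=2, X=0, Y=1) weight 1/28
  (Z=2, X=1, Y=1) weight 1/14
  (Z=2, X=2, Y=1) weight 1/42
  (Z=2, X=3, Y=1) weight 1/21
  (Z=3, X=0, Y=0) weight 1/84
  (Z=3, X=1, Y=0) weight 1/14
  (Z=3, X=2, Y=0) weight 1/42
  (Z=3, X=3, Y=0) weight 1/21
Group by Z:
  weight(Z=2) = 5/28
  weight(Z=3) = 13/84
Total weight = 5/28 + 13/84 = 1/3
P(Z=2 | obs) = 5/28 / 1/3 = 15/28
P(Z=3 | obs) = 13/84 / 1/3 = 13/28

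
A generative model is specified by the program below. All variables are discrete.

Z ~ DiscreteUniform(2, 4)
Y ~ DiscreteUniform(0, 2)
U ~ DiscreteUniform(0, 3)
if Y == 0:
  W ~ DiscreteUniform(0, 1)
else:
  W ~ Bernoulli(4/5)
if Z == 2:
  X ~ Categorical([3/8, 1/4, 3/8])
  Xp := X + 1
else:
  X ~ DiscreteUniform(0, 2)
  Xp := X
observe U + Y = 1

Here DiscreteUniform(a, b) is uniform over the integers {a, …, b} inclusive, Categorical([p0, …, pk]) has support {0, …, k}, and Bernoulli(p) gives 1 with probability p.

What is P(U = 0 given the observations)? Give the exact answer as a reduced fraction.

P(U = 0 | obs) = 1/2

Enumerate traces; 36 have nonzero weight after conditioning:
  (Z=2, Y=0, U=1, W=0, X=0) weight 1/192
  (Z=2, Y=0, U=1, W=0, X=1) weight 1/288
  (Z=2, Y=0, U=1, W=0, X=2) weight 1/192
  (Z=2, Y=0, U=1, W=1, X=0) weight 1/192
  (Z=2, Y=0, U=1, W=1, X=1) weight 1/288
  (Z=2, Y=0, U=1, W=1, X=2) weight 1/192
  (Z=2, Y=1, U=0, W=0, X=0) weight 1/480
  (Z=2, Y=1, U=0, W=0, X=1) weight 1/720
  … 28 more
Group by U:
  weight(U=0) = 1/12
  weight(U=1) = 1/12
Total weight = 1/12 + 1/12 = 1/6
P(U=0 | obs) = 1/12 / 1/6 = 1/2
P(U=1 | obs) = 1/12 / 1/6 = 1/2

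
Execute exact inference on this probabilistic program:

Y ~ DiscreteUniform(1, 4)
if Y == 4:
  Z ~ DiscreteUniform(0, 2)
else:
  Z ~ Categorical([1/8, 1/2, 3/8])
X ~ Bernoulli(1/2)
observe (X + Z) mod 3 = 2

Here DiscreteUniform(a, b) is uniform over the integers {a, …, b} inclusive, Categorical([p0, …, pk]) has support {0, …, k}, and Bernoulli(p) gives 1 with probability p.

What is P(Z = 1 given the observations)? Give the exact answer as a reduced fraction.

P(Z = 1 | obs) = 44/79

Enumerate traces; 8 have nonzero weight after conditioning:
  (Y=1, Z=1, X=1) weight 1/16
  (Y=1, Z=2, X=0) weight 3/64
  (Y=2, Z=1, X=1) weight 1/16
  (Y=2, Z=2, X=0) weight 3/64
  (Y=3, Z=1, X=1) weight 1/16
  (Y=3, Z=2, X=0) weight 3/64
  (Y=4, Z=1, X=1) weight 1/24
  (Y=4, Z=2, X=0) weight 1/24
Group by Z:
  weight(Z=1) = 11/48
  weight(Z=2) = 35/192
Total weight = 11/48 + 35/192 = 79/192
P(Z=1 | obs) = 11/48 / 79/192 = 44/79
P(Z=2 | obs) = 35/192 / 79/192 = 35/79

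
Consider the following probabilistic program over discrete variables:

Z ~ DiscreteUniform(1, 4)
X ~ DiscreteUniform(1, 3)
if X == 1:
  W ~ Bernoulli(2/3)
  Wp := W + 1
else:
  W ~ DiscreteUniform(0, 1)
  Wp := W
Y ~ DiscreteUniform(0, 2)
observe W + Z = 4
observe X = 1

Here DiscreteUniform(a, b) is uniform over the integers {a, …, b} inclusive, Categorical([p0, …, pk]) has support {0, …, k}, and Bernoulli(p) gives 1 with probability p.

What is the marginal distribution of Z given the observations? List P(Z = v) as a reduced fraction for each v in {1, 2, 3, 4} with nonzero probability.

Enumerate traces; 6 have nonzero weight after conditioning:
  (Z=3, X=1, W=1, Y=0) weight 1/54
  (Z=3, X=1, W=1, Y=1) weight 1/54
  (Z=3, X=1, W=1, Y=2) weight 1/54
  (Z=4, X=1, W=0, Y=0) weight 1/108
  (Z=4, X=1, W=0, Y=1) weight 1/108
  (Z=4, X=1, W=0, Y=2) weight 1/108
Group by Z:
  weight(Z=3) = 1/18
  weight(Z=4) = 1/36
Total weight = 1/18 + 1/36 = 1/12
P(Z=3 | obs) = 1/18 / 1/12 = 2/3
P(Z=4 | obs) = 1/36 / 1/12 = 1/3

P(Z=3) = 2/3, P(Z=4) = 1/3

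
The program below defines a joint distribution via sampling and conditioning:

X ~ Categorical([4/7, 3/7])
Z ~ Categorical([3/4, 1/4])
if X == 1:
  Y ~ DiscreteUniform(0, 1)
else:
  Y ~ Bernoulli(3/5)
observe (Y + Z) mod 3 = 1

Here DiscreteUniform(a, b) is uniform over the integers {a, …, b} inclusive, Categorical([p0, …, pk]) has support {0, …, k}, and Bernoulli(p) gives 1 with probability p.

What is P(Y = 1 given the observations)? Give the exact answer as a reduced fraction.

P(Y = 1 | obs) = 117/148

Enumerate traces; 4 have nonzero weight after conditioning:
  (X=0, Z=0, Y=1) weight 9/35
  (X=0, Z=1, Y=0) weight 2/35
  (X=1, Z=0, Y=1) weight 9/56
  (X=1, Z=1, Y=0) weight 3/56
Group by Y:
  weight(Y=0) = 31/280
  weight(Y=1) = 117/280
Total weight = 31/280 + 117/280 = 37/70
P(Y=0 | obs) = 31/280 / 37/70 = 31/148
P(Y=1 | obs) = 117/280 / 37/70 = 117/148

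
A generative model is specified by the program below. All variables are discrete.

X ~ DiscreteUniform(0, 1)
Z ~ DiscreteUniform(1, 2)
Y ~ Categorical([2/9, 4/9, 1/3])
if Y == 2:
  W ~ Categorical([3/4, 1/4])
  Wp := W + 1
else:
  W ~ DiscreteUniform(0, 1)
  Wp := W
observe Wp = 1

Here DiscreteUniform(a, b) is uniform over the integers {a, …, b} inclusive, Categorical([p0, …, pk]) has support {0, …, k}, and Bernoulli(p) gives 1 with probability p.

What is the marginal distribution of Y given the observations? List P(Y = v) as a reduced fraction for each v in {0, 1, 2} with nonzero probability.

Enumerate traces; 12 have nonzero weight after conditioning:
  (X=0, Z=1, Y=0, W=1) weight 1/36
  (X=0, Z=1, Y=1, W=1) weight 1/18
  (X=0, Z=1, Y=2, W=0) weight 1/16
  (X=0, Z=2, Y=0, W=1) weight 1/36
  (X=0, Z=2, Y=1, W=1) weight 1/18
  (X=0, Z=2, Y=2, W=0) weight 1/16
  (X=1, Z=1, Y=0, W=1) weight 1/36
  (X=1, Z=1, Y=1, W=1) weight 1/18
  … 4 more
Group by Y:
  weight(Y=0) = 1/9
  weight(Y=1) = 2/9
  weight(Y=2) = 1/4
Total weight = 1/9 + 2/9 + 1/4 = 7/12
P(Y=0 | obs) = 1/9 / 7/12 = 4/21
P(Y=1 | obs) = 2/9 / 7/12 = 8/21
P(Y=2 | obs) = 1/4 / 7/12 = 3/7

P(Y=0) = 4/21, P(Y=1) = 8/21, P(Y=2) = 3/7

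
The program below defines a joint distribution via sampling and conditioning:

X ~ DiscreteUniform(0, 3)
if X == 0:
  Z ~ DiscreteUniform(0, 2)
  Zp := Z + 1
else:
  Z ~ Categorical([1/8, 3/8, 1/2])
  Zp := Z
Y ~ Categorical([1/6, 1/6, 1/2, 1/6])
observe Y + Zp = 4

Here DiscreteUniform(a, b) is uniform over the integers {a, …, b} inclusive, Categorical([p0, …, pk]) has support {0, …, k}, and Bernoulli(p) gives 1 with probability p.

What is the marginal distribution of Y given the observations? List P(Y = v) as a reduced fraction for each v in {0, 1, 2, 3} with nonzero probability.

P(Y=1) = 8/175, P(Y=2) = 132/175, P(Y=3) = 1/5

Enumerate traces; 9 have nonzero weight after conditioning:
  (X=0, Z=0, Y=3) weight 1/72
  (X=0, Z=1, Y=2) weight 1/24
  (X=0, Z=2, Y=1) weight 1/72
  (X=1, Z=1, Y=3) weight 1/64
  (X=1, Z=2, Y=2) weight 1/16
  (X=2, Z=1, Y=3) weight 1/64
  (X=2, Z=2, Y=2) weight 1/16
  (X=3, Z=1, Y=3) weight 1/64
  … 1 more
Group by Y:
  weight(Y=1) = 1/72
  weight(Y=2) = 11/48
  weight(Y=3) = 35/576
Total weight = 1/72 + 11/48 + 35/576 = 175/576
P(Y=1 | obs) = 1/72 / 175/576 = 8/175
P(Y=2 | obs) = 11/48 / 175/576 = 132/175
P(Y=3 | obs) = 35/576 / 175/576 = 1/5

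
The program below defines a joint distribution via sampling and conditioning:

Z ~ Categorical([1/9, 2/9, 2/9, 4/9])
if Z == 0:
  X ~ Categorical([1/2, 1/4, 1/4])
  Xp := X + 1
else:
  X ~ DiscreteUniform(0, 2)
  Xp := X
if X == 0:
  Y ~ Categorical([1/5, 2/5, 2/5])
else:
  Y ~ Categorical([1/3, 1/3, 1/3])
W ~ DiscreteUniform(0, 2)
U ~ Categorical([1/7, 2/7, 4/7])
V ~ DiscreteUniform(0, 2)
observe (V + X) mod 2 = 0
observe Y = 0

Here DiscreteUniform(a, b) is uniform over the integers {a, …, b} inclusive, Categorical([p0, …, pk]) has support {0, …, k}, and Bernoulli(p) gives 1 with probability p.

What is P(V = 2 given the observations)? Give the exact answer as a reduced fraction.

P(V = 2 | obs) = 289/753

Enumerate traces; 180 have nonzero weight after conditioning:
  (Z=0, X=0, Y=0, W=0, U=0, V=0) weight 1/5670
  (Z=0, X=0, Y=0, W=0, U=0, V=2) weight 1/5670
  (Z=0, X=0, Y=0, W=0, U=1, V=0) weight 1/2835
  (Z=0, X=0, Y=0, W=0, U=1, V=2) weight 1/2835
  (Z=0, X=0, Y=0, W=0, U=2, V=0) weight 2/2835
  (Z=0, X=0, Y=0, W=0, U=2, V=2) weight 2/2835
  (Z=0, X=0, Y=0, W=1, U=0, V=0) weight 1/5670
  (Z=0, X=0, Y=0, W=1, U=0, V=2) weight 1/5670
  (Z=0, X=1, Y=0, W=0, U=0, V=1) weight 1/6804
  … 171 more
Group by V:
  weight(V=0) = 289/4860
  weight(V=1) = 35/972
  weight(V=2) = 289/4860
Total weight = 289/4860 + 35/972 + 289/4860 = 251/1620
P(V=0 | obs) = 289/4860 / 251/1620 = 289/753
P(V=1 | obs) = 35/972 / 251/1620 = 175/753
P(V=2 | obs) = 289/4860 / 251/1620 = 289/753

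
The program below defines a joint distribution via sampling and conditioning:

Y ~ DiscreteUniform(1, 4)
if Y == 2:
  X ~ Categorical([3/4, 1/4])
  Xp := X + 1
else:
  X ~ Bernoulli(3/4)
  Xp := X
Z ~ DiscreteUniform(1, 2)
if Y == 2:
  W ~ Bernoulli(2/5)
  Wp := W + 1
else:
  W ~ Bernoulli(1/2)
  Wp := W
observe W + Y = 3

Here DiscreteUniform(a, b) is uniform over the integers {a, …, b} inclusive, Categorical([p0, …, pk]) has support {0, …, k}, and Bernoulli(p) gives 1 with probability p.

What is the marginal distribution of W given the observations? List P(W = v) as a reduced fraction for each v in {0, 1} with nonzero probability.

Enumerate traces; 8 have nonzero weight after conditioning:
  (Y=2, X=0, Z=1, W=1) weight 3/80
  (Y=2, X=0, Z=2, W=1) weight 3/80
  (Y=2, X=1, Z=1, W=1) weight 1/80
  (Y=2, X=1, Z=2, W=1) weight 1/80
  (Y=3, X=0, Z=1, W=0) weight 1/64
  (Y=3, X=0, Z=2, W=0) weight 1/64
  (Y=3, X=1, Z=1, W=0) weight 3/64
  (Y=3, X=1, Z=2, W=0) weight 3/64
Group by W:
  weight(W=0) = 1/8
  weight(W=1) = 1/10
Total weight = 1/8 + 1/10 = 9/40
P(W=0 | obs) = 1/8 / 9/40 = 5/9
P(W=1 | obs) = 1/10 / 9/40 = 4/9

P(W=0) = 5/9, P(W=1) = 4/9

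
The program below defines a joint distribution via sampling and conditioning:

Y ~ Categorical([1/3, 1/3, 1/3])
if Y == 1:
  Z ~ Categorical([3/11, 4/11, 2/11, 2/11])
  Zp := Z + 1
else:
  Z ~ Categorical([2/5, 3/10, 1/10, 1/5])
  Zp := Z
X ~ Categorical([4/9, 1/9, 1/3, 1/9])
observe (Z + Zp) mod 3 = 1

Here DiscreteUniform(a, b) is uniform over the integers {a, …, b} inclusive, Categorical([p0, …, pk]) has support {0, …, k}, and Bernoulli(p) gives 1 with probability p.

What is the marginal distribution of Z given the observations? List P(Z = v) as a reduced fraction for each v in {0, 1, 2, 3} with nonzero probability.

P(Z=0) = 5/12, P(Z=2) = 11/36, P(Z=3) = 5/18

Enumerate traces; 16 have nonzero weight after conditioning:
  (Y=0, Z=2, X=0) weight 2/135
  (Y=0, Z=2, X=1) weight 1/270
  (Y=0, Z=2, X=2) weight 1/90
  (Y=0, Z=2, X=3) weight 1/270
  (Y=1, Z=0, X=0) weight 4/99
  (Y=1, Z=0, X=1) weight 1/99
  (Y=1, Z=0, X=2) weight 1/33
  (Y=1, Z=0, X=3) weight 1/99
  (Y=1, Z=3, X=0) weight 8/297
  … 7 more
Group by Z:
  weight(Z=0) = 1/11
  weight(Z=2) = 1/15
  weight(Z=3) = 2/33
Total weight = 1/11 + 1/15 + 2/33 = 12/55
P(Z=0 | obs) = 1/11 / 12/55 = 5/12
P(Z=2 | obs) = 1/15 / 12/55 = 11/36
P(Z=3 | obs) = 2/33 / 12/55 = 5/18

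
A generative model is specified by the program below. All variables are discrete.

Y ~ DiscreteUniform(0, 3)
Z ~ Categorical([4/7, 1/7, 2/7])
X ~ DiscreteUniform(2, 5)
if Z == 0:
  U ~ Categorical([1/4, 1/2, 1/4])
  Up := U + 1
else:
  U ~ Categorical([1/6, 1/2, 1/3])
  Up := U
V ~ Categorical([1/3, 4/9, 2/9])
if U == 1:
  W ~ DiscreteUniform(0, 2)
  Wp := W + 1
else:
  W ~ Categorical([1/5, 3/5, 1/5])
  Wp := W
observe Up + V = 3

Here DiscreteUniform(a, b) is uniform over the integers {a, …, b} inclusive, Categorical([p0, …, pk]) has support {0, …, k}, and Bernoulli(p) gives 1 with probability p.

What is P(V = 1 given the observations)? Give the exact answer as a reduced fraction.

P(V = 1 | obs) = 3/5

Enumerate traces; 336 have nonzero weight after conditioning:
  (Y=0, Z=0, X=2, U=0, V=2, W=0) weight 1/2520
  (Y=0, Z=0, X=2, U=0, V=2, W=1) weight 1/840
  (Y=0, Z=0, X=2, U=0, V=2, W=2) weight 1/2520
  (Y=0, Z=0, X=2, U=1, V=1, W=0) weight 1/378
  (Y=0, Z=0, X=2, U=1, V=1, W=1) weight 1/378
  (Y=0, Z=0, X=2, U=1, V=1, W=2) weight 1/378
  (Y=0, Z=0, X=2, U=2, V=0, W=0) weight 1/1680
  (Y=0, Z=0, X=2, U=2, V=0, W=1) weight 1/560
  … 328 more
Group by V:
  weight(V=0) = 1/21
  weight(V=1) = 4/21
  weight(V=2) = 5/63
Total weight = 1/21 + 4/21 + 5/63 = 20/63
P(V=0 | obs) = 1/21 / 20/63 = 3/20
P(V=1 | obs) = 4/21 / 20/63 = 3/5
P(V=2 | obs) = 5/63 / 20/63 = 1/4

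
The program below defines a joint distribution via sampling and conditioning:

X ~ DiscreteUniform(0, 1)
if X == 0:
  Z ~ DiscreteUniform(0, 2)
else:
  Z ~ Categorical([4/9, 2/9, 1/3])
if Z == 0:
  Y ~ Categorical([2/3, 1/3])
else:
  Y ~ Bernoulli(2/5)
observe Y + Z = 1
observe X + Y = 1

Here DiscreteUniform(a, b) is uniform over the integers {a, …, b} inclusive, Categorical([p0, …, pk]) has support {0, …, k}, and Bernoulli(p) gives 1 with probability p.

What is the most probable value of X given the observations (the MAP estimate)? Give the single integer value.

Enumerate traces; 2 have nonzero weight after conditioning:
  (X=0, Z=0, Y=1) weight 1/18
  (X=1, Z=1, Y=0) weight 1/15
Group by X:
  weight(X=0) = 1/18
  weight(X=1) = 1/15
Total weight = 1/18 + 1/15 = 11/90
P(X=0 | obs) = 1/18 / 11/90 = 5/11
P(X=1 | obs) = 1/15 / 11/90 = 6/11
argmax = 1

argmax_v P(X = v | obs) = 1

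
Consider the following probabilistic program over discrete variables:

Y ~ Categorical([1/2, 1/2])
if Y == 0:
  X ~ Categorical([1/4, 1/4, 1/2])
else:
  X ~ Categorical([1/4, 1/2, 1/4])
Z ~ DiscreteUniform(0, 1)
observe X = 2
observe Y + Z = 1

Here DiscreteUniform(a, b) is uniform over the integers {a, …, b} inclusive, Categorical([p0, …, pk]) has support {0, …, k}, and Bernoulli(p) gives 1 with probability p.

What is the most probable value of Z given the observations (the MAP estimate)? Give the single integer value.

Enumerate traces; 2 have nonzero weight after conditioning:
  (Y=0, X=2, Z=1) weight 1/8
  (Y=1, X=2, Z=0) weight 1/16
Group by Z:
  weight(Z=0) = 1/16
  weight(Z=1) = 1/8
Total weight = 1/16 + 1/8 = 3/16
P(Z=0 | obs) = 1/16 / 3/16 = 1/3
P(Z=1 | obs) = 1/8 / 3/16 = 2/3
argmax = 1

argmax_v P(Z = v | obs) = 1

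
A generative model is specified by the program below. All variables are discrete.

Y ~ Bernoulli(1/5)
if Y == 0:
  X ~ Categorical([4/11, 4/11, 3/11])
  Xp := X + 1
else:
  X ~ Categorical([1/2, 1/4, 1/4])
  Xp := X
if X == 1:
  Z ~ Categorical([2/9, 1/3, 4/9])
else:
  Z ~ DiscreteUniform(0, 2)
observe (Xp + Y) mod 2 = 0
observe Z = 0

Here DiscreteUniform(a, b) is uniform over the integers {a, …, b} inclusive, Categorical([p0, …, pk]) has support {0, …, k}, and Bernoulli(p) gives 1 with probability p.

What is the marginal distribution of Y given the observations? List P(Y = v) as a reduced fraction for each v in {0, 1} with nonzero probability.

Enumerate traces; 2 have nonzero weight after conditioning:
  (Y=0, X=1, Z=0) weight 32/495
  (Y=1, X=1, Z=0) weight 1/90
Group by Y:
  weight(Y=0) = 32/495
  weight(Y=1) = 1/90
Total weight = 32/495 + 1/90 = 5/66
P(Y=0 | obs) = 32/495 / 5/66 = 64/75
P(Y=1 | obs) = 1/90 / 5/66 = 11/75

P(Y=0) = 64/75, P(Y=1) = 11/75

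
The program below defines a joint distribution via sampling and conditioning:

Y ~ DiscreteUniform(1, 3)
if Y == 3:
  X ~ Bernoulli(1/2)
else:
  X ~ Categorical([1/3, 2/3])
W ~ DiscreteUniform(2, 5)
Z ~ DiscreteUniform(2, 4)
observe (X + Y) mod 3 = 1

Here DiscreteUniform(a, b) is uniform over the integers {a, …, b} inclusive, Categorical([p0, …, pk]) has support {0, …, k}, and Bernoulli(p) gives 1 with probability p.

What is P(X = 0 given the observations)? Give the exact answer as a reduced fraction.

P(X = 0 | obs) = 2/5

Enumerate traces; 24 have nonzero weight after conditioning:
  (Y=1, X=0, W=2, Z=2) weight 1/108
  (Y=1, X=0, W=2, Z=3) weight 1/108
  (Y=1, X=0, W=2, Z=4) weight 1/108
  (Y=1, X=0, W=3, Z=2) weight 1/108
  (Y=1, X=0, W=3, Z=3) weight 1/108
  (Y=1, X=0, W=3, Z=4) weight 1/108
  (Y=1, X=0, W=4, Z=2) weight 1/108
  (Y=1, X=0, W=4, Z=3) weight 1/108
  (Y=3, X=1, W=2, Z=2) weight 1/72
  … 15 more
Group by X:
  weight(X=0) = 1/9
  weight(X=1) = 1/6
Total weight = 1/9 + 1/6 = 5/18
P(X=0 | obs) = 1/9 / 5/18 = 2/5
P(X=1 | obs) = 1/6 / 5/18 = 3/5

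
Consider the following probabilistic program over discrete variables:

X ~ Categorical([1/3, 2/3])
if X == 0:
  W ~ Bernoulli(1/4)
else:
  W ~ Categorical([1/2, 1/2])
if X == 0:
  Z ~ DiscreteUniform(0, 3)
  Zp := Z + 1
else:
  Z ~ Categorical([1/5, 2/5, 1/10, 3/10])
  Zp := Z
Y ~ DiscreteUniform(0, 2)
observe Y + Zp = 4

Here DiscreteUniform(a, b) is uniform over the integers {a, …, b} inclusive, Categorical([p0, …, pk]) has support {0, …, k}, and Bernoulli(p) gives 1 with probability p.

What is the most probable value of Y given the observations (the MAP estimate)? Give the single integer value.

argmax_v P(Y = v | obs) = 1

Enumerate traces; 10 have nonzero weight after conditioning:
  (X=0, W=0, Z=1, Y=2) weight 1/48
  (X=0, W=0, Z=2, Y=1) weight 1/48
  (X=0, W=0, Z=3, Y=0) weight 1/48
  (X=0, W=1, Z=1, Y=2) weight 1/144
  (X=0, W=1, Z=2, Y=1) weight 1/144
  (X=0, W=1, Z=3, Y=0) weight 1/144
  (X=1, W=0, Z=2, Y=2) weight 1/90
  (X=1, W=0, Z=3, Y=1) weight 1/30
  … 2 more
Group by Y:
  weight(Y=0) = 1/36
  weight(Y=1) = 17/180
  weight(Y=2) = 1/20
Total weight = 1/36 + 17/180 + 1/20 = 31/180
P(Y=0 | obs) = 1/36 / 31/180 = 5/31
P(Y=1 | obs) = 17/180 / 31/180 = 17/31
P(Y=2 | obs) = 1/20 / 31/180 = 9/31
argmax = 1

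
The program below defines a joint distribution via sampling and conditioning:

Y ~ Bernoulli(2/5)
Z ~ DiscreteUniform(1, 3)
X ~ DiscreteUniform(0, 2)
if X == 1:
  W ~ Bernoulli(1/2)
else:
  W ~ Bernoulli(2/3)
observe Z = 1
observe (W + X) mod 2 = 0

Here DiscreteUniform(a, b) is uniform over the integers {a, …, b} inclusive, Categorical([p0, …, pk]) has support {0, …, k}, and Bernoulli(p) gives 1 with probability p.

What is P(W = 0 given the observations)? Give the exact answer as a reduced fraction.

Enumerate traces; 6 have nonzero weight after conditioning:
  (Y=0, Z=1, X=0, W=0) weight 1/45
  (Y=0, Z=1, X=1, W=1) weight 1/30
  (Y=0, Z=1, X=2, W=0) weight 1/45
  (Y=1, Z=1, X=0, W=0) weight 2/135
  (Y=1, Z=1, X=1, W=1) weight 1/45
  (Y=1, Z=1, X=2, W=0) weight 2/135
Group by W:
  weight(W=0) = 2/27
  weight(W=1) = 1/18
Total weight = 2/27 + 1/18 = 7/54
P(W=0 | obs) = 2/27 / 7/54 = 4/7
P(W=1 | obs) = 1/18 / 7/54 = 3/7

P(W = 0 | obs) = 4/7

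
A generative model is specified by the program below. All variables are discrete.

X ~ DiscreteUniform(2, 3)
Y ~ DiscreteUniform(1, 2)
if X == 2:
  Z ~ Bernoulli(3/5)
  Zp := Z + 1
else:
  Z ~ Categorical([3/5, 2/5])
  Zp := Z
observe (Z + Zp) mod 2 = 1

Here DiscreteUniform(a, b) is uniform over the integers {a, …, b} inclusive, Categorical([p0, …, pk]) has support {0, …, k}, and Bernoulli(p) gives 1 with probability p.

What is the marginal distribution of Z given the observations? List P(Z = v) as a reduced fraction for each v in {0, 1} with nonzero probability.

P(Z=0) = 2/5, P(Z=1) = 3/5

Enumerate traces; 4 have nonzero weight after conditioning:
  (X=2, Y=1, Z=0) weight 1/10
  (X=2, Y=1, Z=1) weight 3/20
  (X=2, Y=2, Z=0) weight 1/10
  (X=2, Y=2, Z=1) weight 3/20
Group by Z:
  weight(Z=0) = 1/5
  weight(Z=1) = 3/10
Total weight = 1/5 + 3/10 = 1/2
P(Z=0 | obs) = 1/5 / 1/2 = 2/5
P(Z=1 | obs) = 3/10 / 1/2 = 3/5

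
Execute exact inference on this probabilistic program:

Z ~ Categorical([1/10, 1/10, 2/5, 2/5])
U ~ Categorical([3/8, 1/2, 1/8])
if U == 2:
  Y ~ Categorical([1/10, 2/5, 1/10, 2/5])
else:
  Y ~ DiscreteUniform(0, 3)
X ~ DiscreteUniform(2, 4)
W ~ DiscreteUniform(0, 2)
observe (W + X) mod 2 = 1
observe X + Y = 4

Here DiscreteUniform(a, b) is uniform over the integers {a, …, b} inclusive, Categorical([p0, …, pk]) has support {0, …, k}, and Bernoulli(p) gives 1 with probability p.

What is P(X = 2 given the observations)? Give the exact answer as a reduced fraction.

Enumerate traces; 48 have nonzero weight after conditioning:
  (Z=0, U=0, Y=0, X=4, W=1) weight 1/960
  (Z=0, U=0, Y=1, X=3, W=0) weight 1/960
  (Z=0, U=0, Y=1, X=3, W=2) weight 1/960
  (Z=0, U=0, Y=2, X=2, W=1) weight 1/960
  (Z=0, U=1, Y=0, X=4, W=1) weight 1/720
  (Z=0, U=1, Y=1, X=3, W=0) weight 1/720
  (Z=0, U=1, Y=1, X=3, W=2) weight 1/720
  (Z=0, U=1, Y=2, X=2, W=1) weight 1/720
  … 40 more
Group by X:
  weight(X=2) = 37/1440
  weight(X=3) = 43/720
  weight(X=4) = 37/1440
Total weight = 37/1440 + 43/720 + 37/1440 = 1/9
P(X=2 | obs) = 37/1440 / 1/9 = 37/160
P(X=3 | obs) = 43/720 / 1/9 = 43/80
P(X=4 | obs) = 37/1440 / 1/9 = 37/160

P(X = 2 | obs) = 37/160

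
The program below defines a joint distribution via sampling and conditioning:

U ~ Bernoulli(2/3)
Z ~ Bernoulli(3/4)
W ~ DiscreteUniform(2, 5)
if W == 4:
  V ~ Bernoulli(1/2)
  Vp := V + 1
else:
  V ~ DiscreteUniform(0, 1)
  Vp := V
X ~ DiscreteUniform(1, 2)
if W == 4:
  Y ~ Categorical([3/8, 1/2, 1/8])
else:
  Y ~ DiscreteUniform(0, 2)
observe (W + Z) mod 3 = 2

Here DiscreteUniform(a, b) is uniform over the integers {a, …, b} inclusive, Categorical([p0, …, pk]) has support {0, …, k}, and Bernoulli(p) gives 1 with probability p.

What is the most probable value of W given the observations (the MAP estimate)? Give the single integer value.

argmax_v P(W = v | obs) = 4

Enumerate traces; 72 have nonzero weight after conditioning:
  (U=0, Z=0, W=2, V=0, X=1, Y=0) weight 1/576
  (U=0, Z=0, W=2, V=0, X=1, Y=1) weight 1/576
  (U=0, Z=0, W=2, V=0, X=1, Y=2) weight 1/576
  (U=0, Z=0, W=2, V=0, X=2, Y=0) weight 1/576
  (U=0, Z=0, W=2, V=0, X=2, Y=1) weight 1/576
  (U=0, Z=0, W=2, V=0, X=2, Y=2) weight 1/576
  (U=0, Z=0, W=2, V=1, X=1, Y=0) weight 1/576
  (U=0, Z=0, W=2, V=1, X=1, Y=1) weight 1/576
  (U=0, Z=0, W=5, V=0, X=1, Y=0) weight 1/576
  (U=0, Z=1, W=4, V=0, X=1, Y=0) weight 3/512
  … 62 more
Group by W:
  weight(W=2) = 1/16
  weight(W=4) = 3/16
  weight(W=5) = 1/16
Total weight = 1/16 + 3/16 + 1/16 = 5/16
P(W=2 | obs) = 1/16 / 5/16 = 1/5
P(W=4 | obs) = 3/16 / 5/16 = 3/5
P(W=5 | obs) = 1/16 / 5/16 = 1/5
argmax = 4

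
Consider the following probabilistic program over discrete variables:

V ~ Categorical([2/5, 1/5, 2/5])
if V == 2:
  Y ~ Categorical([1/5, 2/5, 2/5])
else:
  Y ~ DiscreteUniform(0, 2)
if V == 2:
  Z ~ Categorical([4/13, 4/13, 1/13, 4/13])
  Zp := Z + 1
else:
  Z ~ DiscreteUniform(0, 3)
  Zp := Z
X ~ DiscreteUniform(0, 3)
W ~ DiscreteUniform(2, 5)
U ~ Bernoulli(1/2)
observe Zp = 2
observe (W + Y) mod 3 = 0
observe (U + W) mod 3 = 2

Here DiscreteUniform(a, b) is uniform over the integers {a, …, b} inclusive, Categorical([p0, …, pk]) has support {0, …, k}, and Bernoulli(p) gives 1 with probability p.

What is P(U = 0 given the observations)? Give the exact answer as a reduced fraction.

Enumerate traces; 36 have nonzero weight after conditioning:
  (V=0, Y=1, Z=2, X=0, W=2, U=0) weight 1/960
  (V=0, Y=1, Z=2, X=0, W=5, U=0) weight 1/960
  (V=0, Y=1, Z=2, X=1, W=2, U=0) weight 1/960
  (V=0, Y=1, Z=2, X=1, W=5, U=0) weight 1/960
  (V=0, Y=1, Z=2, X=2, W=2, U=0) weight 1/960
  (V=0, Y=1, Z=2, X=2, W=5, U=0) weight 1/960
  (V=0, Y=1, Z=2, X=3, W=2, U=0) weight 1/960
  (V=0, Y=1, Z=2, X=3, W=5, U=0) weight 1/960
  (V=0, Y=2, Z=2, X=0, W=4, U=1) weight 1/960
  … 27 more
Group by U:
  weight(U=0) = 129/5200
  weight(U=1) = 129/10400
Total weight = 129/5200 + 129/10400 = 387/10400
P(U=0 | obs) = 129/5200 / 387/10400 = 2/3
P(U=1 | obs) = 129/10400 / 387/10400 = 1/3

P(U = 0 | obs) = 2/3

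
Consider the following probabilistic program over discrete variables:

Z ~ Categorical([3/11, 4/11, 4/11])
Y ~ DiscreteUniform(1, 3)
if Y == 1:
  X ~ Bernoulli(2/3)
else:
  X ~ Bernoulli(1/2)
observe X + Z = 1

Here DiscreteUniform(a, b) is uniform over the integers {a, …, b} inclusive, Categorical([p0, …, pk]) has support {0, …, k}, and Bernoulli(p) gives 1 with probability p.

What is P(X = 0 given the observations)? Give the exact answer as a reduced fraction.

P(X = 0 | obs) = 16/31

Enumerate traces; 6 have nonzero weight after conditioning:
  (Z=0, Y=1, X=1) weight 2/33
  (Z=0, Y=2, X=1) weight 1/22
  (Z=0, Y=3, X=1) weight 1/22
  (Z=1, Y=1, X=0) weight 4/99
  (Z=1, Y=2, X=0) weight 2/33
  (Z=1, Y=3, X=0) weight 2/33
Group by X:
  weight(X=0) = 16/99
  weight(X=1) = 5/33
Total weight = 16/99 + 5/33 = 31/99
P(X=0 | obs) = 16/99 / 31/99 = 16/31
P(X=1 | obs) = 5/33 / 31/99 = 15/31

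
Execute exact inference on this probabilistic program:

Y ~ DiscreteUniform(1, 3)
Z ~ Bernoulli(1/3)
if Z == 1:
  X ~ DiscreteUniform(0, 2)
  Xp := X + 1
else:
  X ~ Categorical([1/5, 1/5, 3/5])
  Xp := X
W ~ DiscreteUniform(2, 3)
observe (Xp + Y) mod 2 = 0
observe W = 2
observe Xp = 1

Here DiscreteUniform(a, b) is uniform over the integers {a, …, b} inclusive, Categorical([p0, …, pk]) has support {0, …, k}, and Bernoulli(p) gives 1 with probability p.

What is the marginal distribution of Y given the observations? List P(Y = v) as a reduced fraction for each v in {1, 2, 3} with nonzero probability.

P(Y=1) = 1/2, P(Y=3) = 1/2

Enumerate traces; 4 have nonzero weight after conditioning:
  (Y=1, Z=0, X=1, W=2) weight 1/45
  (Y=1, Z=1, X=0, W=2) weight 1/54
  (Y=3, Z=0, X=1, W=2) weight 1/45
  (Y=3, Z=1, X=0, W=2) weight 1/54
Group by Y:
  weight(Y=1) = 11/270
  weight(Y=3) = 11/270
Total weight = 11/270 + 11/270 = 11/135
P(Y=1 | obs) = 11/270 / 11/135 = 1/2
P(Y=3 | obs) = 11/270 / 11/135 = 1/2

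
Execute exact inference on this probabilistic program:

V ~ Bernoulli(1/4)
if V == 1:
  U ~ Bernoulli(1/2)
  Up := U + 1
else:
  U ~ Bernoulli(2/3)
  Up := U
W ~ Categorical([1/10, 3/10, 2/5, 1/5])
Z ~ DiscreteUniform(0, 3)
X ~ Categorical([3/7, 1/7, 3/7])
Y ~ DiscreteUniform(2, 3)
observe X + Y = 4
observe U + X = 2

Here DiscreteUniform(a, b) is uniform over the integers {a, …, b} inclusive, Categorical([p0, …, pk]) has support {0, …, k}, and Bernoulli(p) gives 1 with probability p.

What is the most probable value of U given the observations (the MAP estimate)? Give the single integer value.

Enumerate traces; 64 have nonzero weight after conditioning:
  (V=0, U=0, W=0, Z=0, X=2, Y=2) weight 3/2240
  (V=0, U=0, W=0, Z=1, X=2, Y=2) weight 3/2240
  (V=0, U=0, W=0, Z=2, X=2, Y=2) weight 3/2240
  (V=0, U=0, W=0, Z=3, X=2, Y=2) weight 3/2240
  (V=0, U=0, W=1, Z=0, X=2, Y=2) weight 9/2240
  (V=0, U=0, W=1, Z=1, X=2, Y=2) weight 9/2240
  (V=0, U=0, W=1, Z=2, X=2, Y=2) weight 9/2240
  (V=0, U=0, W=1, Z=3, X=2, Y=2) weight 9/2240
  (V=0, U=1, W=0, Z=0, X=1, Y=3) weight 1/1120
  … 55 more
Group by U:
  weight(U=0) = 9/112
  weight(U=1) = 5/112
Total weight = 9/112 + 5/112 = 1/8
P(U=0 | obs) = 9/112 / 1/8 = 9/14
P(U=1 | obs) = 5/112 / 1/8 = 5/14
argmax = 0

argmax_v P(U = v | obs) = 0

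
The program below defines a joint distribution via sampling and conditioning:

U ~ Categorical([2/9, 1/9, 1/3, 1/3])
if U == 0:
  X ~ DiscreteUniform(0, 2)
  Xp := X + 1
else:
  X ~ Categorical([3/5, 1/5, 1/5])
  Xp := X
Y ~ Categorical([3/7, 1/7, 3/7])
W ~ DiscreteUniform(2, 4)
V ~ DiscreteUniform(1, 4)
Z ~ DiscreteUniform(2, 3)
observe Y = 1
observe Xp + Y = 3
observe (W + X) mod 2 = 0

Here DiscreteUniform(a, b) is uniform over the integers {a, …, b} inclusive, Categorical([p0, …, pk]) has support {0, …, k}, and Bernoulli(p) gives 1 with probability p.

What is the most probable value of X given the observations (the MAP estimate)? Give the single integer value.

Enumerate traces; 56 have nonzero weight after conditioning:
  (U=0, X=1, Y=1, W=3, V=1, Z=2) weight 1/2268
  (U=0, X=1, Y=1, W=3, V=1, Z=3) weight 1/2268
  (U=0, X=1, Y=1, W=3, V=2, Z=2) weight 1/2268
  (U=0, X=1, Y=1, W=3, V=2, Z=3) weight 1/2268
  (U=0, X=1, Y=1, W=3, V=3, Z=2) weight 1/2268
  (U=0, X=1, Y=1, W=3, V=3, Z=3) weight 1/2268
  (U=0, X=1, Y=1, W=3, V=4, Z=2) weight 1/2268
  (U=0, X=1, Y=1, W=3, V=4, Z=3) weight 1/2268
  (U=1, X=2, Y=1, W=2, V=1, Z=2) weight 1/7560
  … 47 more
Group by X:
  weight(X=1) = 2/567
  weight(X=2) = 2/135
Total weight = 2/567 + 2/135 = 52/2835
P(X=1 | obs) = 2/567 / 52/2835 = 5/26
P(X=2 | obs) = 2/135 / 52/2835 = 21/26
argmax = 2

argmax_v P(X = v | obs) = 2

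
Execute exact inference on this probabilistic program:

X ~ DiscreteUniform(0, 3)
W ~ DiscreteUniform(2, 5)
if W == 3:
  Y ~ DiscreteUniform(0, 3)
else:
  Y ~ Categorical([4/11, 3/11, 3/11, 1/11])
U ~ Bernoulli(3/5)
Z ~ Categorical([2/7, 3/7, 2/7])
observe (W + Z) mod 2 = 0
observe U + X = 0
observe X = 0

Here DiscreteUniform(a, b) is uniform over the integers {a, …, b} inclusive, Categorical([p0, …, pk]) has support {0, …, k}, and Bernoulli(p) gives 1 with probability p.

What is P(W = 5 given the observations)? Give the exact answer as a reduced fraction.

P(W = 5 | obs) = 3/14

Enumerate traces; 24 have nonzero weight after conditioning:
  (X=0, W=2, Y=0, U=0, Z=0) weight 1/385
  (X=0, W=2, Y=0, U=0, Z=2) weight 1/385
  (X=0, W=2, Y=1, U=0, Z=0) weight 3/1540
  (X=0, W=2, Y=1, U=0, Z=2) weight 3/1540
  (X=0, W=2, Y=2, U=0, Z=0) weight 3/1540
  (X=0, W=2, Y=2, U=0, Z=2) weight 3/1540
  (X=0, W=2, Y=3, U=0, Z=0) weight 1/1540
  (X=0, W=2, Y=3, U=0, Z=2) weight 1/1540
  (X=0, W=3, Y=0, U=0, Z=1) weight 3/1120
  (X=0, W=4, Y=0, U=0, Z=0) weight 1/385
  … 14 more
Group by W:
  weight(W=2) = 1/70
  weight(W=3) = 3/280
  weight(W=4) = 1/70
  weight(W=5) = 3/280
Total weight = 1/70 + 3/280 + 1/70 + 3/280 = 1/20
P(W=2 | obs) = 1/70 / 1/20 = 2/7
P(W=3 | obs) = 3/280 / 1/20 = 3/14
P(W=4 | obs) = 1/70 / 1/20 = 2/7
P(W=5 | obs) = 3/280 / 1/20 = 3/14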